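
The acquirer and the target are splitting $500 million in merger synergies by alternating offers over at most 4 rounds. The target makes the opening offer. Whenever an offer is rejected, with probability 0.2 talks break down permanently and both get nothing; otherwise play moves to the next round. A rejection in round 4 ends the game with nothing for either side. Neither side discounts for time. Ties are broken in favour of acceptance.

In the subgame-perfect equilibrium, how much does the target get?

Round 4 (the acquirer proposes): rejection yields 0 for the target; the acquirer offers 0 and keeps 500.
Round 3 (the target proposes): rejecting gives the acquirer an expected 0.8 × 500 = 400. The target offers 400 and keeps 500 − 400 = 100.
Round 2 (the acquirer proposes): rejecting gives the target an expected 0.8 × 100 = 80; the acquirer offers that and keeps 420.
Round 1 (the target proposes): rejecting gives the acquirer an expected 0.8 × 420 = 336; the target offers that and keeps 164.

164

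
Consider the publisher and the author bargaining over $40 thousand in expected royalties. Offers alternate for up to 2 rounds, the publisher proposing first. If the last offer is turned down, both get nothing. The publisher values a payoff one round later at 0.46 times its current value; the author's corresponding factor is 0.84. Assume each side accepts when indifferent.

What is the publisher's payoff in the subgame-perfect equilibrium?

Round 2 (the author proposes): rejection yields 0 for the publisher; the author offers 0 and keeps 40.
Round 1 (the publisher proposes): the author can get 40 next round, worth 0.84 × 40 = 33.6 now; the publisher offers that and keeps 6.4.

6.4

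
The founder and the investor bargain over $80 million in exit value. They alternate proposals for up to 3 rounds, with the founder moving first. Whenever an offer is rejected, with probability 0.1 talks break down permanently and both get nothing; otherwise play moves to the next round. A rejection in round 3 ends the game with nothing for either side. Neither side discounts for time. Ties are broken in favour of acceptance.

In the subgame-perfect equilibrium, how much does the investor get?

7.2

Round 3 (the founder proposes): the investor will accept anything ≥ 0, so the founder offers 0 and keeps 80.
Round 2 (the investor proposes): rejecting gives the founder an expected 0.9 × 80 = 72. The investor offers 72 and keeps 80 − 72 = 8.
Round 1 (the founder proposes): rejecting gives the investor an expected 0.9 × 8 = 7.2; the founder offers that and keeps 72.8.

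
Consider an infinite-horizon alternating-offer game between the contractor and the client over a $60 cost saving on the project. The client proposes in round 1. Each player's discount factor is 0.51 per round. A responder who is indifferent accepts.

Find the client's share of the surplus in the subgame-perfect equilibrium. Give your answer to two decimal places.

Let x be the client's share when the client proposes and y be the contractor's share when the contractor proposes.
The contractor accepts iff offered ≥ 0.51·y, so x = 60 − 0.51y. Symmetrically y = 60 − 0.51x.
Substituting: x = 60 − 0.51(60 − 0.51x), giving x(1 − 0.51·0.51) = 60(1 − 0.51).
So x = 60 × 0.49 / 0.7399 ≈ 39.7351, and the contractor receives 60 − x ≈ 20.2649.

39.74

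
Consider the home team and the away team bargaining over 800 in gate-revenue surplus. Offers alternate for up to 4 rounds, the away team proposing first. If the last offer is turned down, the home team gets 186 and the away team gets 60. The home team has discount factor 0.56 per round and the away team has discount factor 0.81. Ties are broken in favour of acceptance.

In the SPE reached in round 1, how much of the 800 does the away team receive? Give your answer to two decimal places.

526.91

Round 4 (the home team proposes): the away team gets 60 if talks fail, so the home team offers 60 and keeps 740.
Round 3 (the away team proposes): the home team can get 740 next round, worth 0.56 × 740 = 414.4 now; the away team offers that and keeps 385.6.
Round 2 (the home team proposes): the away team can get 385.6 next round, worth 0.81 × 385.6 = 312.336 now; the home team offers that and keeps 487.664.
Round 1 (the away team proposes): the home team can get 487.664 next round, worth 0.56 × 487.664 = 273.09184 now; the away team offers that and keeps 526.90816.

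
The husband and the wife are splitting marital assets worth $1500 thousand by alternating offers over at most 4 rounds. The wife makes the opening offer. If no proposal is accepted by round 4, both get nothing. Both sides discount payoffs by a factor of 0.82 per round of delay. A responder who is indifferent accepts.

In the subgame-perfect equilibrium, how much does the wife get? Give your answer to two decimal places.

451.55

Solve by backward induction from round 4.
Round 4 (the husband proposes): the wife will accept anything ≥ 0, so the husband offers 0 and keeps 1500.
Round 3 (the wife proposes): the husband can get 1500 next round, worth 0.82 × 1500 = 1230 now, so the wife offers 1230, keeping 270.
Round 2 (the husband proposes): the wife can get 270 next round, worth 0.82 × 270 = 221.4 now, so the husband offers 221.4, keeping 1278.6.
Round 1 (the wife proposes): the husband can get 1278.6 next round, worth 0.82 × 1278.6 = 1048.452 now. The wife offers 1048.452 and keeps 1500 − 1048.452 = 451.548.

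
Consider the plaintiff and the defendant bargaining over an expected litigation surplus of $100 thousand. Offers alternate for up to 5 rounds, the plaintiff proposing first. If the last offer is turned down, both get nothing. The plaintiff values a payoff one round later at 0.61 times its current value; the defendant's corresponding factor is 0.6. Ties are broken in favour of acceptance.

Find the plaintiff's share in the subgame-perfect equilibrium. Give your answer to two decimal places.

68.04

Work backward from the last round.
Round 5 (the plaintiff proposes): the defendant will accept anything ≥ 0, so the plaintiff offers 0 and keeps 100.
Round 4 (the defendant proposes): the plaintiff can get 100 next round, worth 0.61 × 100 = 61 now. The defendant offers 61 and keeps 100 − 61 = 39.
Round 3 (the plaintiff proposes): the defendant can get 39 next round, worth 0.6 × 39 = 23.4 now, so the plaintiff offers 23.4, keeping 76.6.
Round 2 (the defendant proposes): the plaintiff can get 76.6 next round, worth 0.61 × 76.6 = 46.726 now, so the defendant offers 46.726, keeping 53.274.
Round 1 (the plaintiff proposes): the defendant can get 53.274 next round, worth 0.6 × 53.274 = 31.9644 now, so the plaintiff offers 31.9644, keeping 68.0356.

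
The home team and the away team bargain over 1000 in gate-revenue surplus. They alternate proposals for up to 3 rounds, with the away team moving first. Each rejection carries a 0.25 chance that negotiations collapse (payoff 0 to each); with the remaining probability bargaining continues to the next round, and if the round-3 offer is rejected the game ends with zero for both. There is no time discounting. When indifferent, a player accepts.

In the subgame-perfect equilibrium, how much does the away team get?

Round 3 (the away team proposes): the home team will accept anything ≥ 0, so the away team offers 0 and keeps 1000.
Round 2 (the home team proposes): rejecting gives the away team an expected 0.75 × 1000 = 750; the home team offers that and keeps 250.
Round 1 (the away team proposes): rejecting gives the home team an expected 0.75 × 250 = 187.5; the away team offers that and keeps 812.5.

812.5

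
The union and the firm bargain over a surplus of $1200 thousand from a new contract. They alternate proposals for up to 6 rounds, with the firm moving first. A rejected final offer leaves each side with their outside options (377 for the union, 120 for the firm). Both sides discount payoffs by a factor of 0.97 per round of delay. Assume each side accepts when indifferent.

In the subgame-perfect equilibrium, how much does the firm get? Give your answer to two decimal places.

Round 6 (the union proposes): the firm gets 120 if talks fail, so the union offers 120 and keeps 1080.
Round 5 (the firm proposes): the union can get 1080 next round, worth 0.97 × 1080 = 1047.6 now; the firm offers that and keeps 152.4.
Round 4 (the union proposes): the firm can get 152.4 next round, worth 0.97 × 152.4 = 147.828 now, so the union offers 147.828, keeping 1052.172.
Round 3 (the firm proposes): the union can get 1052.172 next round, worth 0.97 × 1052.172 = 1020.60684 now; the firm offers that and keeps 179.39316.
Round 2 (the union proposes): the firm can get 179.39316 next round, worth 0.97 × 179.39316 = 174.0113652 now; the union offers that and keeps 1025.9886348.
Round 1 (the firm proposes): the union can get 1025.9886348 next round, worth 0.97 × 1025.9886348 = 995.208975756 now, so the firm offers 995.208975756, keeping 204.791024244.

204.79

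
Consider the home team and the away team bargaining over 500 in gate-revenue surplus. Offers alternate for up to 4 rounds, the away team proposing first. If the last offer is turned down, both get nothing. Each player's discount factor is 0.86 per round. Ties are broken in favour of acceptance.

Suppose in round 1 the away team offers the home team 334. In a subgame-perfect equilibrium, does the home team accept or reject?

Round 4 (the home team proposes): the away team will accept anything ≥ 0, so the home team offers 0 and keeps 500.
Round 3 (the away team proposes): the home team can get 500 next round, worth 0.86 × 500 = 430 now, so the away team offers 430, keeping 70.
Round 2 (the home team proposes): the away team can get 70 next round, worth 0.86 × 70 = 60.2 now; the home team offers that and keeps 439.8.
So by rejecting in round 1, the home team gets 439.8 next round, worth 0.86 × 439.8 = 378.228 now.
Offer 334 < 378.228, so the home team rejects.

Reject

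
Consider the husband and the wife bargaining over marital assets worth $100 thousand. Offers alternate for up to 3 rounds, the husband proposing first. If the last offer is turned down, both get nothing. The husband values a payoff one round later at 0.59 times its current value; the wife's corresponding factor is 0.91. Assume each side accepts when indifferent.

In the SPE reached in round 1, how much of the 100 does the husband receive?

62.69

Solve by backward induction from round 3.
Round 3 (the husband proposes): rejection yields 0 for the wife; the husband offers 0 and keeps 100.
Round 2 (the wife proposes): the husband can get 100 next round, worth 0.59 × 100 = 59 now, so the wife offers 59, keeping 41.
Round 1 (the husband proposes): the wife can get 41 next round, worth 0.91 × 41 = 37.31 now; the husband offers that and keeps 62.69.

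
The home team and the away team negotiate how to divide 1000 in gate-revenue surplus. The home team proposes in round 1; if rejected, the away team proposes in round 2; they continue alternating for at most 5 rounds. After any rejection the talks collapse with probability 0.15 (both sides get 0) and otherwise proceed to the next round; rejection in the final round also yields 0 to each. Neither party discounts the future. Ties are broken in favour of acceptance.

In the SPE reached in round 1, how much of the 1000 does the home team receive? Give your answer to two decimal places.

780.38

By backward induction:
Round 5 (the home team proposes): rejection yields 0 for the away team; the home team offers 0 and keeps 1000.
Round 4 (the away team proposes): rejecting gives the home team an expected 0.85 × 1000 = 850, so the away team offers 850, keeping 150.
Round 3 (the home team proposes): rejecting gives the away team an expected 0.85 × 150 = 127.5. The home team offers 127.5 and keeps 1000 − 127.5 = 872.5.
Round 2 (the away team proposes): rejecting gives the home team an expected 0.85 × 872.5 = 741.625; the away team offers that and keeps 258.375.
Round 1 (the home team proposes): rejecting gives the away team an expected 0.85 × 258.375 = 219.61875; the home team offers that and keeps 780.38125.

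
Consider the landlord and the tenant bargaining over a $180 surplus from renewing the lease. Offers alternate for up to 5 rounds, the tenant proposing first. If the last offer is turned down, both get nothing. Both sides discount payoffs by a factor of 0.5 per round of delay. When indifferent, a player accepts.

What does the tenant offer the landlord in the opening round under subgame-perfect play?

56.25

Round 5 (the tenant proposes): the landlord will accept anything ≥ 0, so the tenant offers 0 and keeps 180.
Round 4 (the landlord proposes): the tenant can get 180 next round, worth 0.5 × 180 = 90 now, so the landlord offers 90, keeping 90.
Round 3 (the tenant proposes): the landlord can get 90 next round, worth 0.5 × 90 = 45 now. The tenant offers 45 and keeps 180 − 45 = 135.
Round 2 (the landlord proposes): the tenant can get 135 next round, worth 0.5 × 135 = 67.5 now, so the landlord offers 67.5, keeping 112.5.
Round 1 (the tenant proposes): the landlord can get 112.5 next round, worth 0.5 × 112.5 = 56.25 now; the tenant offers that and keeps 123.75.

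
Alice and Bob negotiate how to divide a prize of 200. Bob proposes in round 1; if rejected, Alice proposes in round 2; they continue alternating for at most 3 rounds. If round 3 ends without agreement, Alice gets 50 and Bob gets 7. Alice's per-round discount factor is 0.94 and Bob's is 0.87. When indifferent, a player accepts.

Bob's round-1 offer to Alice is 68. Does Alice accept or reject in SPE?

Work out Alice's continuation value if the offer is rejected.
Round 3 (Bob proposes): Alice gets 50 if talks fail, so Bob offers 50 and keeps 150.
Round 2 (Alice proposes): Bob can get 150 next round, worth 0.87 × 150 = 130.5 now. Alice offers 130.5 and keeps 200 − 130.5 = 69.5.
So by rejecting in round 1, Alice gets 69.5 next round, worth 0.94 × 69.5 = 65.33 now.
Offer 68 ≥ 65.33, so Alice accepts.

Accept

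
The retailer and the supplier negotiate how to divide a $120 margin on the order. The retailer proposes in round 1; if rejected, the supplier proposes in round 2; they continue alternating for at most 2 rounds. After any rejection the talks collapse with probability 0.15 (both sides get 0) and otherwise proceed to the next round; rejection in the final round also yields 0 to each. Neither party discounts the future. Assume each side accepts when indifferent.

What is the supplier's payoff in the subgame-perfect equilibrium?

102

Round 2 (the supplier proposes): the retailer will accept anything ≥ 0, so the supplier offers 0 and keeps 120.
Round 1 (the retailer proposes): rejecting gives the supplier an expected 0.85 × 120 = 102; the retailer offers that and keeps 18.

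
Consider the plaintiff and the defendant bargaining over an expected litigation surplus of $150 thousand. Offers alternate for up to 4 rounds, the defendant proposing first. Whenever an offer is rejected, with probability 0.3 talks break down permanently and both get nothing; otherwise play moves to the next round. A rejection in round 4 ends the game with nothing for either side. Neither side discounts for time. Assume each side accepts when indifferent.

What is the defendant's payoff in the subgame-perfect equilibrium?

By backward induction:
Round 4 (the plaintiff proposes): the defendant will accept anything ≥ 0, so the plaintiff offers 0 and keeps 150.
Round 3 (the defendant proposes): rejecting gives the plaintiff an expected 0.7 × 150 = 105, so the defendant offers 105, keeping 45.
Round 2 (the plaintiff proposes): rejecting gives the defendant an expected 0.7 × 45 = 31.5, so the plaintiff offers 31.5, keeping 118.5.
Round 1 (the defendant proposes): rejecting gives the plaintiff an expected 0.7 × 118.5 = 82.95; the defendant offers that and keeps 67.05.

67.05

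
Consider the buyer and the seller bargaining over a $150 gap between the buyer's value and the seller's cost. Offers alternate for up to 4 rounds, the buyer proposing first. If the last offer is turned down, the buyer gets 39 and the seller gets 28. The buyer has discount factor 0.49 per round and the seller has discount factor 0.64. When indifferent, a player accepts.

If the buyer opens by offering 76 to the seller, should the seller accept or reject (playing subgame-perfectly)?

Accept

Round 4 (the seller proposes): the buyer gets 39 if talks fail, so the seller offers 39 and keeps 111.
Round 3 (the buyer proposes): the seller can get 111 next round, worth 0.64 × 111 = 71.04 now. The buyer offers 71.04 and keeps 150 − 71.04 = 78.96.
Round 2 (the seller proposes): the buyer can get 78.96 next round, worth 0.49 × 78.96 = 38.6904 now; the seller offers that and keeps 111.3096.
So by rejecting in round 1, the seller gets 111.3096 next round, worth 0.64 × 111.3096 = 71.238144 now.
Offer 76 ≥ 71.238144, so the seller accepts.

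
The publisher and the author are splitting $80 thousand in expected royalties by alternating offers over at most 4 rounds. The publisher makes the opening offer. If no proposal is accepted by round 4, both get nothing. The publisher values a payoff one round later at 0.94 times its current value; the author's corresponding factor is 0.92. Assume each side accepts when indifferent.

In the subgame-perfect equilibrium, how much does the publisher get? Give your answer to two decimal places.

11.93

Round 4 (the author proposes): the publisher will accept anything ≥ 0, so the author offers 0 and keeps 80.
Round 3 (the publisher proposes): the author can get 80 next round, worth 0.92 × 80 = 73.6 now, so the publisher offers 73.6, keeping 6.4.
Round 2 (the author proposes): the publisher can get 6.4 next round, worth 0.94 × 6.4 = 6.016 now, so the author offers 6.016, keeping 73.984.
Round 1 (the publisher proposes): the author can get 73.984 next round, worth 0.92 × 73.984 = 68.06528 now; the publisher offers that and keeps 11.93472.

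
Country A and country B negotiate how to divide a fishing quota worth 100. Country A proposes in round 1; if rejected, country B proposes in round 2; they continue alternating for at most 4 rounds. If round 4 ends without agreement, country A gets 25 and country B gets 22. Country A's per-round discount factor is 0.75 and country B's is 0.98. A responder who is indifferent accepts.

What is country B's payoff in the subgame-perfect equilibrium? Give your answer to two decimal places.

78.52

Round 4 (country B proposes): country A gets 25 if talks fail, so country B offers 25 and keeps 75.
Round 3 (country A proposes): country B can get 75 next round, worth 0.98 × 75 = 73.5 now. Country A offers 73.5 and keeps 100 − 73.5 = 26.5.
Round 2 (country B proposes): country A can get 26.5 next round, worth 0.75 × 26.5 = 19.875 now; country B offers that and keeps 80.125.
Round 1 (country A proposes): country B can get 80.125 next round, worth 0.98 × 80.125 = 78.5225 now; country A offers that and keeps 21.4775.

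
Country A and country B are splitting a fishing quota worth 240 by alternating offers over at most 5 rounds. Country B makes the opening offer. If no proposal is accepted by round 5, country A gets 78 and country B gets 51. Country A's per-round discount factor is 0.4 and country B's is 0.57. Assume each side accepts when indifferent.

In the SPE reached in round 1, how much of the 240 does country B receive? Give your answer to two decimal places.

Round 5 (country B proposes): country A gets 78 if talks fail, so country B offers 78 and keeps 162.
Round 4 (country A proposes): country B can get 162 next round, worth 0.57 × 162 = 92.34 now, so country A offers 92.34, keeping 147.66.
Round 3 (country B proposes): country A can get 147.66 next round, worth 0.4 × 147.66 = 59.064 now, so country B offers 59.064, keeping 180.936.
Round 2 (country A proposes): country B can get 180.936 next round, worth 0.57 × 180.936 = 103.13352 now. Country A offers 103.13352 and keeps 240 − 103.13352 = 136.86648.
Round 1 (country B proposes): country A can get 136.86648 next round, worth 0.4 × 136.86648 = 54.746592 now. Country B offers 54.746592 and keeps 240 − 54.746592 = 185.253408.

185.25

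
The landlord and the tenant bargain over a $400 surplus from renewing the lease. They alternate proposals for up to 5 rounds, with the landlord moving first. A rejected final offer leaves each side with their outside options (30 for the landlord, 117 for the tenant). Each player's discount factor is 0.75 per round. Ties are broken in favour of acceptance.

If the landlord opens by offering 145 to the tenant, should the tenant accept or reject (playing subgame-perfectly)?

Round 5 (the landlord proposes): the tenant gets 117 if talks fail, so the landlord offers 117 and keeps 283.
Round 4 (the tenant proposes): the landlord can get 283 next round, worth 0.75 × 283 = 212.25 now. The tenant offers 212.25 and keeps 400 − 212.25 = 187.75.
Round 3 (the landlord proposes): the tenant can get 187.75 next round, worth 0.75 × 187.75 = 140.8125 now, so the landlord offers 140.8125, keeping 259.1875.
Round 2 (the tenant proposes): the landlord can get 259.1875 next round, worth 0.75 × 259.1875 = 194.390625 now. The tenant offers 194.390625 and keeps 400 − 194.390625 = 205.609375.
So by rejecting in round 1, the tenant gets 205.609375 next round, worth 0.75 × 205.609375 = 154.20703125 now.
Offer 145 < 154.20703125, so the tenant rejects.

Reject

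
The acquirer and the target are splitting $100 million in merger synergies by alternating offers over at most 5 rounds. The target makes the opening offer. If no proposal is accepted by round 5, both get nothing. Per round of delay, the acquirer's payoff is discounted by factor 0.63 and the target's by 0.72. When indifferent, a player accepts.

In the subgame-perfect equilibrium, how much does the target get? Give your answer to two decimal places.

74.36

Round 5 (the target proposes): the acquirer will accept anything ≥ 0, so the target offers 0 and keeps 100.
Round 4 (the acquirer proposes): the target can get 100 next round, worth 0.72 × 100 = 72 now. The acquirer offers 72 and keeps 100 − 72 = 28.
Round 3 (the target proposes): the acquirer can get 28 next round, worth 0.63 × 28 = 17.64 now. The target offers 17.64 and keeps 100 − 17.64 = 82.36.
Round 2 (the acquirer proposes): the target can get 82.36 next round, worth 0.72 × 82.36 = 59.2992 now; the acquirer offers that and keeps 40.7008.
Round 1 (the target proposes): the acquirer can get 40.7008 next round, worth 0.63 × 40.7008 = 25.641504 now; the target offers that and keeps 74.358496.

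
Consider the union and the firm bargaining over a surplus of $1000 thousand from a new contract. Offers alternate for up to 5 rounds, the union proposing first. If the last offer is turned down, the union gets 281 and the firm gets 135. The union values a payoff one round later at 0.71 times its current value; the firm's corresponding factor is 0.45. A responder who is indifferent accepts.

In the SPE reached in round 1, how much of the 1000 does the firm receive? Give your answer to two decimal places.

Round 5 (the union proposes): the firm gets 135 if talks fail, so the union offers 135 and keeps 865.
Round 4 (the firm proposes): the union can get 865 next round, worth 0.71 × 865 = 614.15 now. The firm offers 614.15 and keeps 1000 − 614.15 = 385.85.
Round 3 (the union proposes): the firm can get 385.85 next round, worth 0.45 × 385.85 = 173.6325 now, so the union offers 173.6325, keeping 826.3675.
Round 2 (the firm proposes): the union can get 826.3675 next round, worth 0.71 × 826.3675 = 586.720925 now, so the firm offers 586.720925, keeping 413.279075.
Round 1 (the union proposes): the firm can get 413.279075 next round, worth 0.45 × 413.279075 = 185.97558375 now, so the union offers 185.97558375, keeping 814.02441625.

185.98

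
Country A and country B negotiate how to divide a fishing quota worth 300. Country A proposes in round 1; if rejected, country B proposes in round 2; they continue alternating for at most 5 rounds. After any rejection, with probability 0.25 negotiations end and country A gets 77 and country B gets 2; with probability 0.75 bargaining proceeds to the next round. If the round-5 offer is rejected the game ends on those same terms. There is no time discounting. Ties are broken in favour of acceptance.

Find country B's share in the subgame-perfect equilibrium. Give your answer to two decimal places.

Round 5 (country A proposes): country B gets 2 if talks fail, so country A offers 2 and keeps 298.
Round 4 (country B proposes): rejecting gives country A an expected 0.75 × 298 + 0.25 × 77 = 242.75; country B offers that and keeps 57.25.
Round 3 (country A proposes): rejecting gives country B an expected 0.75 × 57.25 + 0.25 × 2 = 43.4375; country A offers that and keeps 256.5625.
Round 2 (country B proposes): rejecting gives country A an expected 0.75 × 256.5625 + 0.25 × 77 = 211.671875. Country B offers 211.671875 and keeps 300 − 211.671875 = 88.328125.
Round 1 (country A proposes): rejecting gives country B an expected 0.75 × 88.328125 + 0.25 × 2 = 66.74609375, so country A offers 66.74609375, keeping 233.25390625.

66.75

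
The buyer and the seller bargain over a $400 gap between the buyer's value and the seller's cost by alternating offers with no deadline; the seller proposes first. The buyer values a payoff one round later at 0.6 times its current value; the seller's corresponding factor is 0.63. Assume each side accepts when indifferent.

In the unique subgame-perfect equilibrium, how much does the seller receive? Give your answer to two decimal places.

In a stationary SPE each proposer offers the other exactly their discounted continuation value.
If the seller keeps x when proposing and the buyer keeps y when proposing, then x = 400 − 0.6y and y = 400 − 0.63x.
Solving: x = 400(1 − 0.6) / (1 − 0.63·0.6) = 160 / 0.622 ≈ 257.2347.
The buyer gets 400 − 257.2347 ≈ 142.7653.

257.23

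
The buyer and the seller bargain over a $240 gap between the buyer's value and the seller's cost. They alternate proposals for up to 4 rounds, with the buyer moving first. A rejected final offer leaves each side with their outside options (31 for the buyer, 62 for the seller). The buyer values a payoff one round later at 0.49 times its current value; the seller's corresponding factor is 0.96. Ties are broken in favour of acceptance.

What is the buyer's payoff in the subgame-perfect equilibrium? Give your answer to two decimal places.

By backward induction:
Round 4 (the seller proposes): the buyer gets 31 if talks fail, so the seller offers 31 and keeps 209.
Round 3 (the buyer proposes): the seller can get 209 next round, worth 0.96 × 209 = 200.64 now; the buyer offers that and keeps 39.36.
Round 2 (the seller proposes): the buyer can get 39.36 next round, worth 0.49 × 39.36 = 19.2864 now, so the seller offers 19.2864, keeping 220.7136.
Round 1 (the buyer proposes): the seller can get 220.7136 next round, worth 0.96 × 220.7136 = 211.885056 now, so the buyer offers 211.885056, keeping 28.114944.

28.11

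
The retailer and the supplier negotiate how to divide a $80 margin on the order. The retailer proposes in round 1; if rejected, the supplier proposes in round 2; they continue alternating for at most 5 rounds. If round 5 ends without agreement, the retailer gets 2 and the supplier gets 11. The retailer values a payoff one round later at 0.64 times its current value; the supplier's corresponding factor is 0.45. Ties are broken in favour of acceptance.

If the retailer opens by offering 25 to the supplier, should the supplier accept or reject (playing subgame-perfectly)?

Accept

Work out the supplier's continuation value if the offer is rejected.
Round 5 (the retailer proposes): the supplier gets 11 if talks fail, so the retailer offers 11 and keeps 69.
Round 4 (the supplier proposes): the retailer can get 69 next round, worth 0.64 × 69 = 44.16 now. The supplier offers 44.16 and keeps 80 − 44.16 = 35.84.
Round 3 (the retailer proposes): the supplier can get 35.84 next round, worth 0.45 × 35.84 = 16.128 now, so the retailer offers 16.128, keeping 63.872.
Round 2 (the supplier proposes): the retailer can get 63.872 next round, worth 0.64 × 63.872 = 40.87808 now; the supplier offers that and keeps 39.12192.
So by rejecting in round 1, the supplier gets 39.12192 next round, worth 0.45 × 39.12192 = 17.604864 now.
Offer 25 ≥ 17.604864, so the supplier accepts.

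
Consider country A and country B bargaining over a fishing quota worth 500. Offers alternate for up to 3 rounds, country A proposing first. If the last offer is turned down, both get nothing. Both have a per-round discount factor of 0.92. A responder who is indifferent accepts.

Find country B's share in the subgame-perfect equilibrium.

By backward induction:
Round 3 (country A proposes): rejection yields 0 for country B; country A offers 0 and keeps 500.
Round 2 (country B proposes): country A can get 500 next round, worth 0.92 × 500 = 460 now; country B offers that and keeps 40.
Round 1 (country A proposes): country B can get 40 next round, worth 0.92 × 40 = 36.8 now. Country A offers 36.8 and keeps 500 − 36.8 = 463.2.

36.8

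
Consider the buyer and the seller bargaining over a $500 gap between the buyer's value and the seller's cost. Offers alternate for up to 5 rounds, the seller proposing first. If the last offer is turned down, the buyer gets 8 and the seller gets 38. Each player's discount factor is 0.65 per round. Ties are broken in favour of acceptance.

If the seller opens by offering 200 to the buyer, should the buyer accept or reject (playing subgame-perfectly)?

Accept

Round 5 (the seller proposes): the buyer gets 8 if talks fail, so the seller offers 8 and keeps 492.
Round 4 (the buyer proposes): the seller can get 492 next round, worth 0.65 × 492 = 319.8 now. The buyer offers 319.8 and keeps 500 − 319.8 = 180.2.
Round 3 (the seller proposes): the buyer can get 180.2 next round, worth 0.65 × 180.2 = 117.13 now, so the seller offers 117.13, keeping 382.87.
Round 2 (the buyer proposes): the seller can get 382.87 next round, worth 0.65 × 382.87 = 248.8655 now; the buyer offers that and keeps 251.1345.
So by rejecting in round 1, the buyer gets 251.1345 next round, worth 0.65 × 251.1345 = 163.237425 now.
Offer 200 ≥ 163.237425, so the buyer accepts.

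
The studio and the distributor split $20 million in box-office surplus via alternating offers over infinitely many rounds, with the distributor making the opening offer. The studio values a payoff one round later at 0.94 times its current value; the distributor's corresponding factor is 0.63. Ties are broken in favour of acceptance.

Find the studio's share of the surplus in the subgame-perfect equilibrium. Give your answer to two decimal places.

In a stationary SPE each proposer offers the other exactly their discounted continuation value.
If the distributor keeps x when proposing and the studio keeps y when proposing, then x = 20 − 0.94y and y = 20 − 0.63x.
Solving: x = 20(1 − 0.94) / (1 − 0.63·0.94) = 1.2 / 0.4078 ≈ 2.9426.
The studio gets 20 − 2.9426 ≈ 17.0574.

17.06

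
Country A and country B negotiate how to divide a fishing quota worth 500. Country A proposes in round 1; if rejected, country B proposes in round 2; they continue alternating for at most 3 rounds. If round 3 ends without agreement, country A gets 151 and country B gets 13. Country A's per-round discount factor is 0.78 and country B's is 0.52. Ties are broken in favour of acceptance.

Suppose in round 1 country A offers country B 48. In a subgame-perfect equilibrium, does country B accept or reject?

Round 3 (country A proposes): country B gets 13 if talks fail, so country A offers 13 and keeps 487.
Round 2 (country B proposes): country A can get 487 next round, worth 0.78 × 487 = 379.86 now; country B offers that and keeps 120.14.
So by rejecting in round 1, country B gets 120.14 next round, worth 0.52 × 120.14 = 62.4728 now.
Offer 48 < 62.4728, so country B rejects.

Reject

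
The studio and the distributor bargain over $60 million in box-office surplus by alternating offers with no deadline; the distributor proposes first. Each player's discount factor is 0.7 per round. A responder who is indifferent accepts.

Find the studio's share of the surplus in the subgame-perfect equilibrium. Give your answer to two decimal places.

Let x be the distributor's share when the distributor proposes and y be the studio's share when the studio proposes.
The studio accepts iff offered ≥ 0.7·y, so x = 60 − 0.7y. Symmetrically y = 60 − 0.7x.
Substituting: x = 60 − 0.7(60 − 0.7x), giving x(1 − 0.7·0.7) = 60(1 − 0.7).
So x = 60 × 0.3 / 0.51 ≈ 35.2941, and the studio receives 60 − x ≈ 24.7059.

24.71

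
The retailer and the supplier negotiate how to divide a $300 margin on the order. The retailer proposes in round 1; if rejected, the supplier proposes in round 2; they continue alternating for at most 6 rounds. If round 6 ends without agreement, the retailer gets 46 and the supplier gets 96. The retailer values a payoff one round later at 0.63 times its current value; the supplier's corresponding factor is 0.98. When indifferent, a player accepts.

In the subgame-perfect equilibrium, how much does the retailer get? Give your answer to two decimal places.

29.18

Work backward from the last round.
Round 6 (the supplier proposes): the retailer gets 46 if talks fail, so the supplier offers 46 and keeps 254.
Round 5 (the retailer proposes): the supplier can get 254 next round, worth 0.98 × 254 = 248.92 now, so the retailer offers 248.92, keeping 51.08.
Round 4 (the supplier proposes): the retailer can get 51.08 next round, worth 0.63 × 51.08 = 32.1804 now, so the supplier offers 32.1804, keeping 267.8196.
Round 3 (the retailer proposes): the supplier can get 267.8196 next round, worth 0.98 × 267.8196 = 262.463208 now; the retailer offers that and keeps 37.536792.
Round 2 (the supplier proposes): the retailer can get 37.536792 next round, worth 0.63 × 37.536792 = 23.64817896 now, so the supplier offers 23.64817896, keeping 276.35182104.
Round 1 (the retailer proposes): the supplier can get 276.35182104 next round, worth 0.98 × 276.35182104 = 270.8247846192 now; the retailer offers that and keeps 29.1752153808.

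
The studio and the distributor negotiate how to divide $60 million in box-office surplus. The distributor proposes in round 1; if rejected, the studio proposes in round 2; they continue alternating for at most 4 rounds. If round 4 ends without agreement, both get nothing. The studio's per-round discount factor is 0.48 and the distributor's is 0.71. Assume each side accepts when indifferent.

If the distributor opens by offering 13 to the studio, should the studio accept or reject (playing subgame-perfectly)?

Reject

Round 4 (the studio proposes): rejection yields 0 for the distributor; the studio offers 0 and keeps 60.
Round 3 (the distributor proposes): the studio can get 60 next round, worth 0.48 × 60 = 28.8 now, so the distributor offers 28.8, keeping 31.2.
Round 2 (the studio proposes): the distributor can get 31.2 next round, worth 0.71 × 31.2 = 22.152 now, so the studio offers 22.152, keeping 37.848.
So by rejecting in round 1, the studio gets 37.848 next round, worth 0.48 × 37.848 = 18.16704 now.
Offer 13 < 18.16704, so the studio rejects.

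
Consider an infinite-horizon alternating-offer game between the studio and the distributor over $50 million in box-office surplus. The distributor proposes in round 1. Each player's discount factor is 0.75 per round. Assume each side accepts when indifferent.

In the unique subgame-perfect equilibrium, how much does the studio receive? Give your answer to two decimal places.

21.43

Let x be the distributor's share when the distributor proposes and y be the studio's share when the studio proposes.
The studio accepts iff offered ≥ 0.75·y, so x = 50 − 0.75y. Symmetrically y = 50 − 0.75x.
Substituting: x = 50 − 0.75(50 − 0.75x), giving x(1 − 0.75·0.75) = 50(1 − 0.75).
So x = 50 × 0.25 / 0.4375 ≈ 28.5714, and the studio receives 50 − x ≈ 21.4286.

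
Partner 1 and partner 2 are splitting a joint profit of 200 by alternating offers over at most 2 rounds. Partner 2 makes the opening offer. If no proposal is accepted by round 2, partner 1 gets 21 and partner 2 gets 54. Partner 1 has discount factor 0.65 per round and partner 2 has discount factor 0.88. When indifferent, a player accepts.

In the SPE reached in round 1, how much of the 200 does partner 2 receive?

105.1

Round 2 (partner 1 proposes): partner 2 gets 54 if talks fail, so partner 1 offers 54 and keeps 146.
Round 1 (partner 2 proposes): partner 1 can get 146 next round, worth 0.65 × 146 = 94.9 now, so partner 2 offers 94.9, keeping 105.1.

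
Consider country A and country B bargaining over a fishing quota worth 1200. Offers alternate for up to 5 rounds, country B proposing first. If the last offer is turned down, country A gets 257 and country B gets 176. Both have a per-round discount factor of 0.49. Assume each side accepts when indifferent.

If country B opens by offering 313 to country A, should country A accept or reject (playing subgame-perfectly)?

Round 5 (country B proposes): country A gets 257 if talks fail, so country B offers 257 and keeps 943.
Round 4 (country A proposes): country B can get 943 next round, worth 0.49 × 943 = 462.07 now. Country A offers 462.07 and keeps 1200 − 462.07 = 737.93.
Round 3 (country B proposes): country A can get 737.93 next round, worth 0.49 × 737.93 = 361.5857 now. Country B offers 361.5857 and keeps 1200 − 361.5857 = 838.4143.
Round 2 (country A proposes): country B can get 838.4143 next round, worth 0.49 × 838.4143 = 410.823007 now; country A offers that and keeps 789.176993.
So by rejecting in round 1, country A gets 789.176993 next round, worth 0.49 × 789.176993 = 386.69672657 now.
Offer 313 < 386.69672657, so country A rejects.

Reject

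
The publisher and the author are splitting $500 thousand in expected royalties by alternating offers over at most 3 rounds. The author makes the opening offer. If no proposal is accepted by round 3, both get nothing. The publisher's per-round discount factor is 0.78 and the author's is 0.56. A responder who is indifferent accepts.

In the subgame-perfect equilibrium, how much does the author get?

Round 3 (the author proposes): the publisher will accept anything ≥ 0, so the author offers 0 and keeps 500.
Round 2 (the publisher proposes): the author can get 500 next round, worth 0.56 × 500 = 280 now; the publisher offers that and keeps 220.
Round 1 (the author proposes): the publisher can get 220 next round, worth 0.78 × 220 = 171.6 now. The author offers 171.6 and keeps 500 − 171.6 = 328.4.

328.4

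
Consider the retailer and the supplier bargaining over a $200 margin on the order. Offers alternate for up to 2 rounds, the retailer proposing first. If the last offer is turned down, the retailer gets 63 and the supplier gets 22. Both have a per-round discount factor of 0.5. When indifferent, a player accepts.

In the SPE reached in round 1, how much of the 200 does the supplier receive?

68.5

By backward induction:
Round 2 (the supplier proposes): the retailer gets 63 if talks fail, so the supplier offers 63 and keeps 137.
Round 1 (the retailer proposes): the supplier can get 137 next round, worth 0.5 × 137 = 68.5 now, so the retailer offers 68.5, keeping 131.5.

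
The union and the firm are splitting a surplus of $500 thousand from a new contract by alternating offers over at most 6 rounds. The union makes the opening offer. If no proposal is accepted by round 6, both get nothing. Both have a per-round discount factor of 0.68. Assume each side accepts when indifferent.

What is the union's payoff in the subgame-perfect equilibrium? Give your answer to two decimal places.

Round 6 (the firm proposes): rejection yields 0 for the union; the firm offers 0 and keeps 500.
Round 5 (the union proposes): the firm can get 500 next round, worth 0.68 × 500 = 340 now; the union offers that and keeps 160.
Round 4 (the firm proposes): the union can get 160 next round, worth 0.68 × 160 = 108.8 now, so the firm offers 108.8, keeping 391.2.
Round 3 (the union proposes): the firm can get 391.2 next round, worth 0.68 × 391.2 = 266.016 now. The union offers 266.016 and keeps 500 − 266.016 = 233.984.
Round 2 (the firm proposes): the union can get 233.984 next round, worth 0.68 × 233.984 = 159.10912 now; the firm offers that and keeps 340.89088.
Round 1 (the union proposes): the firm can get 340.89088 next round, worth 0.68 × 340.89088 = 231.8057984 now; the union offers that and keeps 268.1942016.

268.19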